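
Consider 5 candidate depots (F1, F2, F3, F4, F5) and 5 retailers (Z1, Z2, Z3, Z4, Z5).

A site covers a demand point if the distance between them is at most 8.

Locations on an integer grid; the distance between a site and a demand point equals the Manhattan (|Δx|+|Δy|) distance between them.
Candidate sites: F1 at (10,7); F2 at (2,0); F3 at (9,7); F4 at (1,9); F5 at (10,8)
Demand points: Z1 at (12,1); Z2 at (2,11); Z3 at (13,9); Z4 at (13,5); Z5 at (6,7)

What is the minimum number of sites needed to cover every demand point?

2

Coverage sets (demand points within 8 of each site):
  F1: {Z1, Z3, Z4, Z5}
  F2: {}
  F3: {Z3, Z4, Z5}
  F4: {Z2, Z5}
  F5: {Z3, Z4, Z5}
No single site covers all 5 demand points.
But {F1, F4} covers everything, so the minimum is 2.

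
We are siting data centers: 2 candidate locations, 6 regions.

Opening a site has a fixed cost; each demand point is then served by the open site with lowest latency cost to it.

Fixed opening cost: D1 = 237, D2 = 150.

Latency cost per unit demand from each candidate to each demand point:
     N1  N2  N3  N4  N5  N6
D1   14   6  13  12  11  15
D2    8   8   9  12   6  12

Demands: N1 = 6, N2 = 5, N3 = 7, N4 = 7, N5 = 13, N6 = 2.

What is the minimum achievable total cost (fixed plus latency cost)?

487

Open {D2}: assign each demand point to its cheapest open site.
  N1→D2 6×8=48, N2→D2 5×8=40, N3→D2 7×9=63, N4→D2 7×12=84, N5→D2 13×6=78, N6→D2 2×12=24
  latency cost 337, fixed 150 → total 487.
Compare {D1}: latency cost 462 + fixed 237 = 699.
Compare {D1, D2}: latency cost 327 + fixed 387 = 714.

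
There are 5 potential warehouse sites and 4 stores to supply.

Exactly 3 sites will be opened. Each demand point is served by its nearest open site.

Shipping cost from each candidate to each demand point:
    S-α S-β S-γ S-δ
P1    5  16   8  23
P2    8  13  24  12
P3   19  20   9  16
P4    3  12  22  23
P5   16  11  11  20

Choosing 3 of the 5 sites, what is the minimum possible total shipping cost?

Open {P1, P2, P4}.
  S-α→P4 3, S-β→P4 12, S-γ→P1 8, S-δ→P2 12  ⇒ total 35.
Compare {P1, P2, P5}: total 36.
Compare {P2, P3, P4}: total 36.
No size-3 selection does better; minimum is 35.

35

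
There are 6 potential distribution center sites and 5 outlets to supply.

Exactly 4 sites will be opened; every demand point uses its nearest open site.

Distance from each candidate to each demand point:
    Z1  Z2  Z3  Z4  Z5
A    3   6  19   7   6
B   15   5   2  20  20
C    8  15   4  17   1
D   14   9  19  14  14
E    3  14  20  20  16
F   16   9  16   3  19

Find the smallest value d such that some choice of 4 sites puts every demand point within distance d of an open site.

5

Open {A, B, C, F}.
  Farthest demand point is Z2 at distance 5 (to B); all others are ≤ 5.
With {B, C, E, F} the worst case is 5.
With {A, B, D, F} the worst case is 6.
No size-4 selection achieves below 5.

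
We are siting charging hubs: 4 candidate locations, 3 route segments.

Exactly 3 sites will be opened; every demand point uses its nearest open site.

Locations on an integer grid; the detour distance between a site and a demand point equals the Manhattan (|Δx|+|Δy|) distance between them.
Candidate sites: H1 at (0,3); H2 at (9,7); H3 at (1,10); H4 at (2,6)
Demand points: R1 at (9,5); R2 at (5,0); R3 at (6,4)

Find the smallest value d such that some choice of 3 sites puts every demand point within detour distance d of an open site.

Open {H1, H2, H3}.
  Farthest demand point is R2 at detour distance 8 (to H1); all others are ≤ 8.
With {H1, H2, H4} the worst case is 8.
With {H1, H3, H4} the worst case is 8.
No size-3 selection achieves below 8.

8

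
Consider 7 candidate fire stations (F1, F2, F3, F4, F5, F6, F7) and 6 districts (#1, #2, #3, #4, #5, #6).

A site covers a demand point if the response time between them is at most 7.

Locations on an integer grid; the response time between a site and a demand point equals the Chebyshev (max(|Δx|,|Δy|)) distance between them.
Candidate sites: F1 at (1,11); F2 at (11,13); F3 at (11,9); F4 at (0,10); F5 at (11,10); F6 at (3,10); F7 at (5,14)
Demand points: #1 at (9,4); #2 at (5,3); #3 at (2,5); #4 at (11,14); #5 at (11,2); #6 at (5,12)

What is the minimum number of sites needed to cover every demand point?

Coverage sets (demand points within 7 of each site):
  F1: {#3, #6}
  F2: {#4, #6}
  F3: {#1, #2, #4, #5, #6}
  F4: {#2, #3, #6}
  F5: {#1, #2, #4, #6}
  F6: {#1, #2, #3, #6}
  F7: {#4, #6}
No single site covers all 6 demand points.
But {F1, F3} covers everything, so the minimum is 2.

2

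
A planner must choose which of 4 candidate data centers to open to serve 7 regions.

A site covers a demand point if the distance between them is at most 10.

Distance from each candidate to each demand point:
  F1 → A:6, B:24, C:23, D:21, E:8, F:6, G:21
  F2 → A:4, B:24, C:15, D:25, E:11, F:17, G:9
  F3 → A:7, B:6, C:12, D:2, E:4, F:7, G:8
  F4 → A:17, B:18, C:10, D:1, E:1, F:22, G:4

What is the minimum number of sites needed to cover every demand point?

2

Coverage sets (demand points within 10 of each site):
  F1: {A, E, F}
  F2: {A, G}
  F3: {A, B, D, E, F, G}
  F4: {C, D, E, G}
No single site covers all 7 demand points.
But {F3, F4} covers everything, so the minimum is 2.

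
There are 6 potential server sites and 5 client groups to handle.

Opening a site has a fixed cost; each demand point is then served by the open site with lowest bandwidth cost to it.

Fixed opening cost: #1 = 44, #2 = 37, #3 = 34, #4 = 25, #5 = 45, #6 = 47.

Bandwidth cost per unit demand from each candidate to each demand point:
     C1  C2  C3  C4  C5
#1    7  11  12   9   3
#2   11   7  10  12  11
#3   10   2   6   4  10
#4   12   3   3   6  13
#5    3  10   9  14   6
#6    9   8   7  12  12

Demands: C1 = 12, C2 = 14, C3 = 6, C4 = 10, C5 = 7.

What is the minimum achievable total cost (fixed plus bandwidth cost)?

261

Open {#3, #5}: assign each demand point to its cheapest open site.
  C1→#5 12×3=36, C2→#3 14×2=28, C3→#3 6×6=36, C4→#3 10×4=40, C5→#5 7×6=42
  bandwidth cost 182, fixed 79 → total 261.
Compare {#4, #5}: bandwidth cost 198 + fixed 70 = 268.
Compare {#3, #4, #5}: bandwidth cost 164 + fixed 104 = 268.
Compare {#1, #3, #5}: bandwidth cost 161 + fixed 123 = 284.
All other subsets cost ≥ 268. Minimum total cost: 261.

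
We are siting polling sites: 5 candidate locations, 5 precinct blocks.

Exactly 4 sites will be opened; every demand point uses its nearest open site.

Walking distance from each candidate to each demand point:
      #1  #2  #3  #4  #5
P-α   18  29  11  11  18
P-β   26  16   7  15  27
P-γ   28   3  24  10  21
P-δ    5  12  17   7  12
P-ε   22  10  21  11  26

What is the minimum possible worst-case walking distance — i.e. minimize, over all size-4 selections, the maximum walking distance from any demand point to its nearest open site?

Open {P-α, P-β, P-γ, P-δ}.
  Farthest demand point is #5 at walking distance 12 (to P-δ); all others are ≤ 12.
With {P-α, P-β, P-δ, P-ε} the worst case is 12.
With {P-α, P-γ, P-δ, P-ε} the worst case is 12.
No size-4 selection achieves below 12.

12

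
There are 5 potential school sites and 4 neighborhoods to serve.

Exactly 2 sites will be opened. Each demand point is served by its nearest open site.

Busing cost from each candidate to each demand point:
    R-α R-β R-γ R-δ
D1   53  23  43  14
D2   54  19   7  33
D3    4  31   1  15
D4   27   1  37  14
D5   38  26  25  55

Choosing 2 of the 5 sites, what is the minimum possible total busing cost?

20

Open {D3, D4}.
  R-α→D3 4, R-β→D4 1, R-γ→D3 1, R-δ→D4 14  ⇒ total 20.
Compare {D2, D3}: total 39.
Compare {D1, D3}: total 42.
No size-2 selection does better; minimum is 20.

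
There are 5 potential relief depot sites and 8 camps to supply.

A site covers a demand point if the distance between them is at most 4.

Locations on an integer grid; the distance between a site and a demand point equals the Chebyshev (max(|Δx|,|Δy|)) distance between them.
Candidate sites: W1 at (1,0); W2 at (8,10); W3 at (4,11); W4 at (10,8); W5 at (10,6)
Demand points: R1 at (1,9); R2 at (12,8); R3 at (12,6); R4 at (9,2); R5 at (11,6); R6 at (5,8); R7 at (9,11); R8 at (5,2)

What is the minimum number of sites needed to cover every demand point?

4

Coverage sets (demand points within 4 of each site):
  W1: {R8}
  W2: {R2, R3, R5, R6, R7}
  W3: {R1, R6}
  W4: {R2, R3, R5, R7}
  W5: {R2, R3, R4, R5}
No 3 sites suffice: every size-3 union leaves at least one demand point uncovered.
But {W1, W2, W3, W5} covers everything, so the minimum is 4.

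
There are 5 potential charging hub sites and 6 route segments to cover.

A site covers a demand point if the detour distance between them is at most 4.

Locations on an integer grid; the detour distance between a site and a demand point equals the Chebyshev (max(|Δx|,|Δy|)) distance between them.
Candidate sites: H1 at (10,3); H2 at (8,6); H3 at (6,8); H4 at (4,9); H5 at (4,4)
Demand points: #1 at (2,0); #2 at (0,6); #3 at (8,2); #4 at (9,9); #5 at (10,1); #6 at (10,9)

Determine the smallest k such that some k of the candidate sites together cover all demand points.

Coverage sets (demand points within 4 of each site):
  H1: {#3, #5}
  H2: {#3, #4, #6}
  H3: {#4, #6}
  H4: {#2}
  H5: {#1, #2, #3}
No 2 sites suffice: every size-2 union leaves at least one demand point uncovered.
But {H1, H2, H5} covers everything, so the minimum is 3.

3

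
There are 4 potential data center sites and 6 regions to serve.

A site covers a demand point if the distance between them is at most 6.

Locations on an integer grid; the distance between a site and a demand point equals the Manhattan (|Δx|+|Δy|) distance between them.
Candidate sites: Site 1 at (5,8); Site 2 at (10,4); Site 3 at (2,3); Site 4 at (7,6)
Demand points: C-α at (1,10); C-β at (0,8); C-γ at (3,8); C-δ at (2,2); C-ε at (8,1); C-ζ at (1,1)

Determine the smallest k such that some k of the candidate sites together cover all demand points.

Coverage sets (demand points within 6 of each site):
  Site 1: {C-α, C-β, C-γ}
  Site 2: {C-ε}
  Site 3: {C-γ, C-δ, C-ζ}
  Site 4: {C-γ, C-ε}
No 2 sites suffice: every size-2 union leaves at least one demand point uncovered.
But {Site 1, Site 2, Site 3} covers everything, so the minimum is 3.

3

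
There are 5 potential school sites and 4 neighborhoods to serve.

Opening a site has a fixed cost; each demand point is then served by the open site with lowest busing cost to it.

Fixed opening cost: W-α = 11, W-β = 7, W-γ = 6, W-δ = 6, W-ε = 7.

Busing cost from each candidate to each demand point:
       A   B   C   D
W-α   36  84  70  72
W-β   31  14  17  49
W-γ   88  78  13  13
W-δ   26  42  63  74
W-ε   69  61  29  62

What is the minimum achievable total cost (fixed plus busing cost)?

Open {W-β, W-γ}: assign each demand point to its cheapest open site.
  A→W-β 31, B→W-β 14, C→W-γ 13, D→W-γ 13
  busing cost 71, fixed 13 → total 84.
Compare {W-β, W-γ, W-δ}: busing cost 66 + fixed 19 = 85.
Compare {W-β, W-γ, W-ε}: busing cost 71 + fixed 20 = 91.
Compare {W-β, W-γ, W-δ, W-ε}: busing cost 66 + fixed 26 = 92.
All other subsets cost ≥ 85. Minimum total cost: 84.

84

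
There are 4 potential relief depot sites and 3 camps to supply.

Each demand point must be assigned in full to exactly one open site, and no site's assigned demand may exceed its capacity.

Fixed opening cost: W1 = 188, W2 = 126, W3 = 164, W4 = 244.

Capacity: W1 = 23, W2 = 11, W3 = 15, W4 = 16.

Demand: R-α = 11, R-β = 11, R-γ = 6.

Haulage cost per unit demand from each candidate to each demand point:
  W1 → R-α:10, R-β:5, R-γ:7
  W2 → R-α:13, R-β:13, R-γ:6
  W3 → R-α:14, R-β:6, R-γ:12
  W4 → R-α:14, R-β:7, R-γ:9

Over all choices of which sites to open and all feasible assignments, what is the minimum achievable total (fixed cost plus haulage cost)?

Open {W1, W2}; cheapest assignment that respects the capacities:
  W1 (cap 23, load 22): R-α, R-β — cost 11×10 + 11×5 = 165
  W2 (cap 11, load 6): R-γ — cost 6×6 = 36
  Shipping 201, fixed 314 → total 515.
  Any other capacity-feasible assignment to {W1, W2} ships for at least 201.
Compare {W1, W3}: its best feasible assignment gives total 570.
Compare {W1, W4}: its best feasible assignment gives total 651.
Every other set of open sites that can feasibly serve all demand totals ≥ 570 even under its best assignment. Minimum: 515.

515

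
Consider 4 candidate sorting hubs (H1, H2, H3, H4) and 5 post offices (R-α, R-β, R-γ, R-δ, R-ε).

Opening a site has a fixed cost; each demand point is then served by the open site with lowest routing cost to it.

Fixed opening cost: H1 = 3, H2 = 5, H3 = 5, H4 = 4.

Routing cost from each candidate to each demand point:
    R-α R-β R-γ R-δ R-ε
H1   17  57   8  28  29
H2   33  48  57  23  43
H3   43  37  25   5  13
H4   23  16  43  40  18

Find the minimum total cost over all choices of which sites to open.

Open {H1, H3, H4}: assign each demand point to its cheapest open site.
  R-α→H1 17, R-β→H4 16, R-γ→H1 8, R-δ→H3 5, R-ε→H3 13
  routing cost 59, fixed 12 → total 71.
Compare {H1, H2, H3, H4}: routing cost 59 + fixed 17 = 76.
Compare {H1, H3}: routing cost 80 + fixed 8 = 88.
Compare {H3, H4}: routing cost 82 + fixed 9 = 91.
All other subsets cost ≥ 76. Minimum total cost: 71.

71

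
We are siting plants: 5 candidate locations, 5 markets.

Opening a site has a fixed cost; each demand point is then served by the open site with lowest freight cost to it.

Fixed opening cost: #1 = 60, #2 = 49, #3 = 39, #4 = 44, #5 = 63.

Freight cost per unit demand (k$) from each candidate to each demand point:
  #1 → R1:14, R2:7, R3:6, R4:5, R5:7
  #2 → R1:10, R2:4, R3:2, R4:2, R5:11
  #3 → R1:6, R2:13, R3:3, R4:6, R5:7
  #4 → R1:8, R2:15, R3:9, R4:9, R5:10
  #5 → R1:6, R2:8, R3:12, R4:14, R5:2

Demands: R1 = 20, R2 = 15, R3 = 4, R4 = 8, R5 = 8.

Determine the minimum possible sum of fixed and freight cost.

Open {#2, #5}: assign each demand point to its cheapest open site.
  R1→#5 20×6=120, R2→#2 15×4=60, R3→#2 4×2=8, R4→#2 8×2=16, R5→#5 8×2=16
  freight cost 220, fixed 112 → total 332.
Compare {#2, #3}: freight cost 260 + fixed 88 = 348.
Compare {#2, #3, #5}: freight cost 220 + fixed 151 = 371.
Compare {#2, #4, #5}: freight cost 220 + fixed 156 = 376.
All other subsets cost ≥ 348. Minimum total cost: 332.

332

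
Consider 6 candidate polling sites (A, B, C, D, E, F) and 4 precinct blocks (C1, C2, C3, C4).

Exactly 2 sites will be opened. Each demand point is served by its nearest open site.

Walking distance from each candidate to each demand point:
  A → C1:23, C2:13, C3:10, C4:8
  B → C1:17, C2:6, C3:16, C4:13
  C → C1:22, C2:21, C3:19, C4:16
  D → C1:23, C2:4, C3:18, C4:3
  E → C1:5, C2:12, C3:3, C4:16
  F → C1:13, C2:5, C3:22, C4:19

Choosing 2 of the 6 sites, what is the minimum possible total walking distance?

Open {D, E}.
  C1→E 5, C2→D 4, C3→E 3, C4→D 3  ⇒ total 15.
Compare {B, E}: total 27.
Compare {A, E}: total 28.
No size-2 selection does better; minimum is 15.

15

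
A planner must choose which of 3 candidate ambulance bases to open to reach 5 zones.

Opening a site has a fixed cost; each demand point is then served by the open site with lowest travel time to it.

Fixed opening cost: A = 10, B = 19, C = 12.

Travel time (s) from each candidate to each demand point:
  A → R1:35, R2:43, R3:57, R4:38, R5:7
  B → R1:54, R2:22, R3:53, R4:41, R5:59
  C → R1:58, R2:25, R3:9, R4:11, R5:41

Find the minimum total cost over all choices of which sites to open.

109

Open {A, C}: assign each demand point to its cheapest open site.
  R1→A 35, R2→C 25, R3→C 9, R4→C 11, R5→A 7
  travel time 87, fixed 22 → total 109.
Compare {A, B, C}: travel time 84 + fixed 41 = 125.
Compare {C}: travel time 144 + fixed 12 = 156.
Compare {B, C}: travel time 137 + fixed 31 = 168.
All other subsets cost ≥ 125. Minimum total cost: 109.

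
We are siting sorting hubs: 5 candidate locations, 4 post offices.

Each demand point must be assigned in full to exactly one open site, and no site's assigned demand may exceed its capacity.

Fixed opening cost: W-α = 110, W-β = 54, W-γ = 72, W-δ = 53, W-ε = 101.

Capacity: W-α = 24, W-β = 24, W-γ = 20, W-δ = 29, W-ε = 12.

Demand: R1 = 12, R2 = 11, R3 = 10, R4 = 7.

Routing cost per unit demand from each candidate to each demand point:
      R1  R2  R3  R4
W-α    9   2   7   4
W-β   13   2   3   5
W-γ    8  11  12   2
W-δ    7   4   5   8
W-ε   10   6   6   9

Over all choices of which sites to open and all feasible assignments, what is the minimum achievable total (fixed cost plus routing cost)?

288

Open {W-β, W-γ}; cheapest assignment that respects the capacities:
  W-β (cap 24, load 21): R2, R3 — cost 11×2 + 10×3 = 52
  W-γ (cap 20, load 19): R1, R4 — cost 12×8 + 7×2 = 110
  Shipping 162, fixed 126 → total 288.
  Any other capacity-feasible assignment to {W-β, W-γ} ships for at least 162.
Compare {W-β, W-δ}: its best feasible assignment gives total 298.
Compare {W-γ, W-δ}: its best feasible assignment gives total 329.
Every other set of open sites that can feasibly serve all demand totals ≥ 298 even under its best assignment. Minimum: 288.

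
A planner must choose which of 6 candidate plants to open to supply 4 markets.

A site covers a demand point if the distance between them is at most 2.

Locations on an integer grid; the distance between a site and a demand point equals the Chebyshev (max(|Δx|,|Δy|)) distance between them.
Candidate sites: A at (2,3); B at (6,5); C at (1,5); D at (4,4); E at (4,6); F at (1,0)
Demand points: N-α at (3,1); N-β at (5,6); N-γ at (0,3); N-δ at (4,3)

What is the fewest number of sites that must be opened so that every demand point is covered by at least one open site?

2

Coverage sets (demand points within 2 of each site):
  A: {N-α, N-γ, N-δ}
  B: {N-β, N-δ}
  C: {N-γ}
  D: {N-β, N-δ}
  E: {N-β}
  F: {N-α}
No single site covers all 4 demand points.
But {A, B} covers everything, so the minimum is 2.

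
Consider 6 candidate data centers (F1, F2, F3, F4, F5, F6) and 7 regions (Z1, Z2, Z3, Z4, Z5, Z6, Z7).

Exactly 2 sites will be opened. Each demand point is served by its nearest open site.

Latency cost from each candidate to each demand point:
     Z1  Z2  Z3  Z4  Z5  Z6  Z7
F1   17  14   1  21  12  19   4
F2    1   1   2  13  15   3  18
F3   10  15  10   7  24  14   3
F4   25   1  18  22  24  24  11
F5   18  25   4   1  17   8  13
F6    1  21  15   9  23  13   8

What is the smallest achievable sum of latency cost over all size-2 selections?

Open {F2, F3}.
  Z1→F2 1, Z2→F2 1, Z3→F2 2, Z4→F3 7, Z5→F2 15, Z6→F2 3, Z7→F3 3  ⇒ total 32.
Compare {F1, F2}: total 35.
Compare {F2, F5}: total 36.
No size-2 selection does better; minimum is 32.

32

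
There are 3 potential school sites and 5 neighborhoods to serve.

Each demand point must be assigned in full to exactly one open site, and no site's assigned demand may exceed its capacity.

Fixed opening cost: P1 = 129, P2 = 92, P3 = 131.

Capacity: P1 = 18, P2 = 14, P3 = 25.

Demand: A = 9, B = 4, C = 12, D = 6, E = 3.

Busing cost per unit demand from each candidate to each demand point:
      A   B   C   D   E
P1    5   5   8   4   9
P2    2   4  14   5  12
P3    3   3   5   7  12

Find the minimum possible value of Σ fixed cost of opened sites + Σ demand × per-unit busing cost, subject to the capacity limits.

388

Open {P2, P3}; cheapest assignment that respects the capacities:
  P2 (cap 14, load 9): D, E — cost 6×5 + 3×12 = 66
  P3 (cap 25, load 25): A, B, C — cost 9×3 + 4×3 + 12×5 = 99
  Shipping 165, fixed 223 → total 388.
  Any other capacity-feasible assignment to {P2, P3} ships for at least 165.
Compare {P1, P3}: its best feasible assignment gives total 410.
Compare {P1, P2, P3}: its best feasible assignment gives total 493.
Every other set of open sites that can feasibly serve all demand totals ≥ 410 even under its best assignment. Minimum: 388.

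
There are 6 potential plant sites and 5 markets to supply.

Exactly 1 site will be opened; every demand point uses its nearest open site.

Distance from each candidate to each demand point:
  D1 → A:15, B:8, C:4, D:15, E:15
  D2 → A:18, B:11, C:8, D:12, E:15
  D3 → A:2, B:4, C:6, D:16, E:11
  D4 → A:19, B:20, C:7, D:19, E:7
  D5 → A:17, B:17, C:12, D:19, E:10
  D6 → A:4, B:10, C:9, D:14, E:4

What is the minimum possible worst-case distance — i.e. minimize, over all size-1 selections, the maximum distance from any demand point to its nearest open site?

14

Open {D6}.
  Farthest demand point is D at distance 14 (to D6); all others are ≤ 14.
With {D1} the worst case is 15.
With {D3} the worst case is 16.
No size-1 selection achieves below 14.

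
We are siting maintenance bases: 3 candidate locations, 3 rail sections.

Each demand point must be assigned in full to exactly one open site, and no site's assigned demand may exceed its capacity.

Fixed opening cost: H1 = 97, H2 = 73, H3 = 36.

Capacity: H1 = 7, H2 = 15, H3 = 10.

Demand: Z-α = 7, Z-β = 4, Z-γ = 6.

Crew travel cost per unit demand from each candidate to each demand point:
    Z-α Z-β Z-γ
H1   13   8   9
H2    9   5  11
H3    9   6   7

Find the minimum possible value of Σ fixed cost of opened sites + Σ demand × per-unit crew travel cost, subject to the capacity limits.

Open {H2, H3}; cheapest assignment that respects the capacities:
  H2 (cap 15, load 11): Z-α, Z-β — cost 7×9 + 4×5 = 83
  H3 (cap 10, load 6): Z-γ — cost 6×7 = 42
  Shipping 125, fixed 109 → total 234.
  Any other capacity-feasible assignment to {H2, H3} ships for at least 125.
Compare {H1, H3}: its best feasible assignment gives total 290.
Compare {H1, H2}: its best feasible assignment gives total 307.
Every other set of open sites that can feasibly serve all demand totals ≥ 290 even under its best assignment. Minimum: 234.

234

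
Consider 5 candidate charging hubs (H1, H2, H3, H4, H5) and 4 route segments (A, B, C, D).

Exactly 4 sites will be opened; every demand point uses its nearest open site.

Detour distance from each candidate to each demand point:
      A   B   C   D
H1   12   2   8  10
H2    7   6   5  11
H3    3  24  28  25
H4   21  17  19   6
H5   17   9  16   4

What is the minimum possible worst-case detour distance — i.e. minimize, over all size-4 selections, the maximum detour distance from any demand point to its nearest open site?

Open {H1, H2, H3, H5}.
  Farthest demand point is C at detour distance 5 (to H2); all others are ≤ 5.
With {H1, H2, H3, H4} the worst case is 6.
With {H2, H3, H4, H5} the worst case is 6.
No size-4 selection achieves below 5.

5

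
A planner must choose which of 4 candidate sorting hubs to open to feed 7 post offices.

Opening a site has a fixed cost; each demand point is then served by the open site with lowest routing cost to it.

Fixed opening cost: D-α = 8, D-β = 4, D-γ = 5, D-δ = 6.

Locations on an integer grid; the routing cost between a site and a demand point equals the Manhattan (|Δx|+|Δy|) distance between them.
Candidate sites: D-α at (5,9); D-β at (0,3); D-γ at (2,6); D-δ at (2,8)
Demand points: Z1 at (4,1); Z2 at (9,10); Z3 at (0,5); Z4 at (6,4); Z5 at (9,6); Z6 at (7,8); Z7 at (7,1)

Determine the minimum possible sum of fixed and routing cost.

Open {D-α, D-β}: assign each demand point to its cheapest open site.
  Z1→D-β 6, Z2→D-α 5, Z3→D-β 2, Z4→D-α 6, Z5→D-α 7, Z6→D-α 3, Z7→D-β 9
  routing cost 38, fixed 12 → total 50.
Compare {D-α, D-γ}: routing cost 41 + fixed 13 = 54.
Compare {D-α, D-β, D-γ}: routing cost 38 + fixed 17 = 55.
Compare {D-γ}: routing cost 51 + fixed 5 = 56.
All other subsets cost ≥ 54. Minimum total cost: 50.

50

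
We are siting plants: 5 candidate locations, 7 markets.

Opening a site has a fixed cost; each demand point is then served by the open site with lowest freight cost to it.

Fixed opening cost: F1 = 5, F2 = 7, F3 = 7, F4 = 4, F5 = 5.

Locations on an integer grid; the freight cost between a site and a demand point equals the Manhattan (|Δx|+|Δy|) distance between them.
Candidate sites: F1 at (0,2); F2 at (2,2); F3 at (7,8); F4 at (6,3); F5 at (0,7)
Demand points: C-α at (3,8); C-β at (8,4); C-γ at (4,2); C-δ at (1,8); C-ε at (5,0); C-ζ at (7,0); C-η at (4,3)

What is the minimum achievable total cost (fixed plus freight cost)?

Open {F4, F5}: assign each demand point to its cheapest open site.
  C-α→F5 4, C-β→F4 3, C-γ→F4 3, C-δ→F5 2, C-ε→F4 4, C-ζ→F4 4, C-η→F4 2
  freight cost 22, fixed 9 → total 31.
Compare {F1, F4, F5}: freight cost 22 + fixed 14 = 36.
Compare {F3, F4}: freight cost 26 + fixed 11 = 37.
Compare {F2, F4, F5}: freight cost 21 + fixed 16 = 37.
All other subsets cost ≥ 36. Minimum total cost: 31.

31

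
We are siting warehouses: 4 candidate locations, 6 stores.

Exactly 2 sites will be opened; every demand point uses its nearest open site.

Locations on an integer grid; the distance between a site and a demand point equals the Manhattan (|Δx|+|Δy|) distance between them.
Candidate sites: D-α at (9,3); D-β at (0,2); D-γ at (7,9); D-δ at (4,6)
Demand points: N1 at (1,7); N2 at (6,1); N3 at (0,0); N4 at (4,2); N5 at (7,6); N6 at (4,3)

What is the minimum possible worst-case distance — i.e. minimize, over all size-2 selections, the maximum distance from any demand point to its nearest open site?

6

Open {D-α, D-β}.
  Farthest demand point is N1 at distance 6 (to D-β); all others are ≤ 6.
With {D-β, D-γ} the worst case is 7.
With {D-β, D-δ} the worst case is 7.
No size-2 selection achieves below 6.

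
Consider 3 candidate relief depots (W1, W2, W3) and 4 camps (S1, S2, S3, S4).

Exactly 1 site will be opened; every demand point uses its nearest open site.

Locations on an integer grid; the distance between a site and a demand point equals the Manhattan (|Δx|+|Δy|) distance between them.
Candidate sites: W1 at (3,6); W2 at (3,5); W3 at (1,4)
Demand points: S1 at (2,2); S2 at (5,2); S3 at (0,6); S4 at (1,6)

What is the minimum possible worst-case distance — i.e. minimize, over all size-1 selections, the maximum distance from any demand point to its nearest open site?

5

Open {W2}.
  Farthest demand point is S2 at distance 5 (to W2); all others are ≤ 5.
With {W1} the worst case is 6.
With {W3} the worst case is 6.
No size-1 selection achieves below 5.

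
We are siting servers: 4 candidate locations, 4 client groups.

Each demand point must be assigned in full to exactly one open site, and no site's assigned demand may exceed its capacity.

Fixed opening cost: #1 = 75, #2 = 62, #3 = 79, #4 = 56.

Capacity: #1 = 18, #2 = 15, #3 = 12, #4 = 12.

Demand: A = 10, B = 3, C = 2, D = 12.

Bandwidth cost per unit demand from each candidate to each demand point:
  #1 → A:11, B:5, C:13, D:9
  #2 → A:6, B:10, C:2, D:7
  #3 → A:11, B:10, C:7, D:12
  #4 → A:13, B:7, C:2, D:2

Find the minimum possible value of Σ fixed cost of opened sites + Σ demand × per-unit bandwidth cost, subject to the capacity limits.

236

Open {#2, #4}; cheapest assignment that respects the capacities:
  #2 (cap 15, load 15): A, B, C — cost 10×6 + 3×10 + 2×2 = 94
  #4 (cap 12, load 12): D — cost 12×2 = 24
  Shipping 118, fixed 118 → total 236.
  Any other capacity-feasible assignment to {#2, #4} ships for at least 118.
Compare {#1, #2, #4}: its best feasible assignment gives total 296.
Compare {#1, #4}: its best feasible assignment gives total 306.
Every other set of open sites that can feasibly serve all demand totals ≥ 296 even under its best assignment. Minimum: 236.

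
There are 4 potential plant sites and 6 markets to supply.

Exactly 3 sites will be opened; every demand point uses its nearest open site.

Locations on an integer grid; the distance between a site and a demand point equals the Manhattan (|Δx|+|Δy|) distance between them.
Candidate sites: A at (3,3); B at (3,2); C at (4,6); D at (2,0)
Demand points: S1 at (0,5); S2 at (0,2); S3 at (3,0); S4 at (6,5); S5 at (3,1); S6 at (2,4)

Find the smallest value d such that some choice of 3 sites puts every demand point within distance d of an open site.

Open {A, B, C}.
  Farthest demand point is S1 at distance 5 (to A); all others are ≤ 5.
With {A, B, D} the worst case is 5.
With {A, C, D} the worst case is 5.
No size-3 selection achieves below 5.

5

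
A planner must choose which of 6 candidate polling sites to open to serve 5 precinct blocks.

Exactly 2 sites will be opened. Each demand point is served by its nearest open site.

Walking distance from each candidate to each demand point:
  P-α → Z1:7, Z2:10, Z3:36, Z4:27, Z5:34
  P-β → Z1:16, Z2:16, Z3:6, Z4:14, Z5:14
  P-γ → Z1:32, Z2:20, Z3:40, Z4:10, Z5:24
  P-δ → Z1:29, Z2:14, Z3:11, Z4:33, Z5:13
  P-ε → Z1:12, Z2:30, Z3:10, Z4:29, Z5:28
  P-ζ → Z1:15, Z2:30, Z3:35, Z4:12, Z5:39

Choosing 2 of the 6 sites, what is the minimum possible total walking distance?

51

Open {P-α, P-β}.
  Z1→P-α 7, Z2→P-α 10, Z3→P-β 6, Z4→P-β 14, Z5→P-β 14  ⇒ total 51.
Compare {P-β, P-γ}: total 62.
Compare {P-β, P-ε}: total 62.
No size-2 selection does better; minimum is 51.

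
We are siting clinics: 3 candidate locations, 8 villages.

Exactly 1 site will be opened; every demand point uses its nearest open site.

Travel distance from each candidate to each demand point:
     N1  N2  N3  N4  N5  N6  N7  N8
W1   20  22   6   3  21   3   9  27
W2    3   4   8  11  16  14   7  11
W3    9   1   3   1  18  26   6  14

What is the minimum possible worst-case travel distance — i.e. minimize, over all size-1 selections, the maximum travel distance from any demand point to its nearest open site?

16

Open {W2}.
  Farthest demand point is N5 at travel distance 16 (to W2); all others are ≤ 16.
With {W3} the worst case is 26.
With {W1} the worst case is 27.
No size-1 selection achieves below 16.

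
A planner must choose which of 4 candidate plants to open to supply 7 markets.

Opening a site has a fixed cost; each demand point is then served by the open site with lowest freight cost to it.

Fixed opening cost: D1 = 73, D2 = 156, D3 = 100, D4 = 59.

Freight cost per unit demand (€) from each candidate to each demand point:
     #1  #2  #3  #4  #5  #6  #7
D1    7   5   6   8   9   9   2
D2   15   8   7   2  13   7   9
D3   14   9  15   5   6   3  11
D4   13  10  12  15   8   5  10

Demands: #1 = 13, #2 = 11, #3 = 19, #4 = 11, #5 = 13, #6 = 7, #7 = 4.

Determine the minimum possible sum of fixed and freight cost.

595

Open {D1, D3}: assign each demand point to its cheapest open site.
  #1→D1 13×7=91, #2→D1 11×5=55, #3→D1 19×6=114, #4→D3 11×5=55, #5→D3 13×6=78, #6→D3 7×3=21, #7→D1 4×2=8
  freight cost 422, fixed 173 → total 595.
Compare {D1}: freight cost 536 + fixed 73 = 609.
Compare {D1, D4}: freight cost 495 + fixed 132 = 627.
Compare {D1, D3, D4}: freight cost 422 + fixed 232 = 654.
All other subsets cost ≥ 609. Minimum total cost: 595.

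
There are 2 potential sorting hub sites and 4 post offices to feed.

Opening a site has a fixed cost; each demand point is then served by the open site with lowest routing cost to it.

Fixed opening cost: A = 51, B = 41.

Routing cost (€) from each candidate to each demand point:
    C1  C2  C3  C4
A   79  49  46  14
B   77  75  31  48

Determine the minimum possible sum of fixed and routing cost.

Open {A}: assign each demand point to its cheapest open site.
  C1→A 79, C2→A 49, C3→A 46, C4→A 14
  routing cost 188, fixed 51 → total 239.
Compare {A, B}: routing cost 171 + fixed 92 = 263.
Compare {B}: routing cost 231 + fixed 41 = 272.

239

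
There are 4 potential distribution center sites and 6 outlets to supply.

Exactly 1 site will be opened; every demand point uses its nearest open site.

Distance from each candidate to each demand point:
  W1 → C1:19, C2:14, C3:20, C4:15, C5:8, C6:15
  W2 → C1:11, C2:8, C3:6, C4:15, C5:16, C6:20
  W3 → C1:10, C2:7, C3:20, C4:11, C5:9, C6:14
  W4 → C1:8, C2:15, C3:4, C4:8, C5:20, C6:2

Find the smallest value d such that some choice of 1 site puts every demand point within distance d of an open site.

20

Open {W1}.
  Farthest demand point is C3 at distance 20 (to W1); all others are ≤ 20.
With {W2} the worst case is 20.
With {W3} the worst case is 20.
No size-1 selection achieves below 20.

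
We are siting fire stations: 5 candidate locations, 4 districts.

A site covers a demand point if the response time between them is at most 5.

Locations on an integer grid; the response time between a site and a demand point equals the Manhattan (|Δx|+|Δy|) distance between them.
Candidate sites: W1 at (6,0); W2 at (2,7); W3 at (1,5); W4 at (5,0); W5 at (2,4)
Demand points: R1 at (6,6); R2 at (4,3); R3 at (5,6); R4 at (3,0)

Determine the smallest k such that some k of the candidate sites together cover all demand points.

2

Coverage sets (demand points within 5 of each site):
  W1: {R2, R4}
  W2: {R1, R3}
  W3: {R2, R3}
  W4: {R2, R4}
  W5: {R2, R3, R4}
No single site covers all 4 demand points.
But {W1, W2} covers everything, so the minimum is 2.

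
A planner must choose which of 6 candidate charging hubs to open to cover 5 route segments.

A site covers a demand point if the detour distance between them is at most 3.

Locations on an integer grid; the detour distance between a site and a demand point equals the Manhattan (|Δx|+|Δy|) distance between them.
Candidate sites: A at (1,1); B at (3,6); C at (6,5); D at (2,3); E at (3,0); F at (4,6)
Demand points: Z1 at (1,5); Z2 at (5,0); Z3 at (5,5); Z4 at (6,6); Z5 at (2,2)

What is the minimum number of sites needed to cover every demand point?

2

Coverage sets (demand points within 3 of each site):
  A: {Z5}
  B: {Z1, Z3, Z4}
  C: {Z3, Z4}
  D: {Z1, Z5}
  E: {Z2, Z5}
  F: {Z3, Z4}
No single site covers all 5 demand points.
But {B, E} covers everything, so the minimum is 2.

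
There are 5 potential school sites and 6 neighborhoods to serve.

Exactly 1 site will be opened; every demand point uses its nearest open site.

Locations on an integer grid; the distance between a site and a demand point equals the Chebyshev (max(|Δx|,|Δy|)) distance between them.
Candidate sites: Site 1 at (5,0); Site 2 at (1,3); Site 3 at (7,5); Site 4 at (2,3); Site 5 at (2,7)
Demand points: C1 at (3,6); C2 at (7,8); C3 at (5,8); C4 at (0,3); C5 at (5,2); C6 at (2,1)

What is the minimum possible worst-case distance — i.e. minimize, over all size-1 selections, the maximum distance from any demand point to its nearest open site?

5

Open {Site 4}.
  Farthest demand point is C2 at distance 5 (to Site 4); all others are ≤ 5.
With {Site 2} the worst case is 6.
With {Site 5} the worst case is 6.
No size-1 selection achieves below 5.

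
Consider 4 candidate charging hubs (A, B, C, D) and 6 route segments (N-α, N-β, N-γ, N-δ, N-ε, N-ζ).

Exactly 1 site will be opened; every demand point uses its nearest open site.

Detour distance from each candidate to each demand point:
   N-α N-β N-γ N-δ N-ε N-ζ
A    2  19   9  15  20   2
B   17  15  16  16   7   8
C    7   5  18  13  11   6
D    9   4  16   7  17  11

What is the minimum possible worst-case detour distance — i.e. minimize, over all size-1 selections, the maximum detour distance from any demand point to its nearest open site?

Open {B}.
  Farthest demand point is N-α at detour distance 17 (to B); all others are ≤ 17.
With {D} the worst case is 17.
With {C} the worst case is 18.
No size-1 selection achieves below 17.

17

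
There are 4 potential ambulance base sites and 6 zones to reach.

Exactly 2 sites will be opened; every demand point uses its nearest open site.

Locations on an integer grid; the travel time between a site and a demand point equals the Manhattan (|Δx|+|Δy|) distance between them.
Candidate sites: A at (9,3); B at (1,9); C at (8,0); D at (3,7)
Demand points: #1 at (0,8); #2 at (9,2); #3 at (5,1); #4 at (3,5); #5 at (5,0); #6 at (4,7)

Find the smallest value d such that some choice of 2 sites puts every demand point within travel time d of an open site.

4

Open {C, D}.
  Farthest demand point is #1 at travel time 4 (to D); all others are ≤ 4.
With {B, C} the worst case is 6.
With {A, B} the worst case is 7.
No size-2 selection achieves below 4.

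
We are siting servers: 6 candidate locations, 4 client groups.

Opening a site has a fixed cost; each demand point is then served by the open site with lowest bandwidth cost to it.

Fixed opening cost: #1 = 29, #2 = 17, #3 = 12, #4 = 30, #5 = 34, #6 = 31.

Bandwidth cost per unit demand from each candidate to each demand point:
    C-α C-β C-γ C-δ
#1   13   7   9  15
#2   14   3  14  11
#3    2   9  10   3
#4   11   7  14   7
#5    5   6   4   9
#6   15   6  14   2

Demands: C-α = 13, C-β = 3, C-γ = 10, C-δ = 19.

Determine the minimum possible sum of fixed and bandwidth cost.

Open {#3, #5}: assign each demand point to its cheapest open site.
  C-α→#3 13×2=26, C-β→#5 3×6=18, C-γ→#5 10×4=40, C-δ→#3 19×3=57
  bandwidth cost 141, fixed 46 → total 187.
Compare {#2, #3, #5}: bandwidth cost 132 + fixed 63 = 195.
Compare {#3, #5, #6}: bandwidth cost 122 + fixed 77 = 199.
Compare {#2, #3, #5, #6}: bandwidth cost 113 + fixed 94 = 207.
All other subsets cost ≥ 195. Minimum total cost: 187.

187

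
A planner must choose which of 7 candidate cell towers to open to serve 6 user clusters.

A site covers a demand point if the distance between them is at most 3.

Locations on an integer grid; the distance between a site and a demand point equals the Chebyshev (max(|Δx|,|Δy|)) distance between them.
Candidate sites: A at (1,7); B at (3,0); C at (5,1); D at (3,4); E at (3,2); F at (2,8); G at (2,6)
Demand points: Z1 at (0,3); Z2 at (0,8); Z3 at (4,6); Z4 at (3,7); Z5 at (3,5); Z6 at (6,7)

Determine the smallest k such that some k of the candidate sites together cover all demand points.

2

Coverage sets (demand points within 3 of each site):
  A: {Z2, Z3, Z4, Z5}
  B: {Z1}
  C: {}
  D: {Z1, Z3, Z4, Z5, Z6}
  E: {Z1, Z5}
  F: {Z2, Z3, Z4, Z5}
  G: {Z1, Z2, Z3, Z4, Z5}
No single site covers all 6 demand points.
But {A, D} covers everything, so the minimum is 2.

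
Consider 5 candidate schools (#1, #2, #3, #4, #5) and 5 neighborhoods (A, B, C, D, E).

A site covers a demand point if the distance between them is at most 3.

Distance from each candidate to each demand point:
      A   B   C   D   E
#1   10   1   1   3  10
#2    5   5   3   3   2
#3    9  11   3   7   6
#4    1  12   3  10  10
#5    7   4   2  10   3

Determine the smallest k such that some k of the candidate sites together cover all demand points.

Coverage sets (demand points within 3 of each site):
  #1: {B, C, D}
  #2: {C, D, E}
  #3: {C}
  #4: {A, C}
  #5: {C, E}
No 2 sites suffice: every size-2 union leaves at least one demand point uncovered.
But {#1, #2, #4} covers everything, so the minimum is 3.

3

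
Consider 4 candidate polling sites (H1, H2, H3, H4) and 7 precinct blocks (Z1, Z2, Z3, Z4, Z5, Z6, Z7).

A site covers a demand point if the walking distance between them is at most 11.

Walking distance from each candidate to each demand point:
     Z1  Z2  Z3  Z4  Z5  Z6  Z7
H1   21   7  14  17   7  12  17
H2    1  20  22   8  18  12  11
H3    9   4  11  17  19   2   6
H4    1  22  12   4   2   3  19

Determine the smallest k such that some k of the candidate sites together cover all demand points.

2

Coverage sets (demand points within 11 of each site):
  H1: {Z2, Z5}
  H2: {Z1, Z4, Z7}
  H3: {Z1, Z2, Z3, Z6, Z7}
  H4: {Z1, Z4, Z5, Z6}
No single site covers all 7 demand points.
But {H3, H4} covers everything, so the minimum is 2.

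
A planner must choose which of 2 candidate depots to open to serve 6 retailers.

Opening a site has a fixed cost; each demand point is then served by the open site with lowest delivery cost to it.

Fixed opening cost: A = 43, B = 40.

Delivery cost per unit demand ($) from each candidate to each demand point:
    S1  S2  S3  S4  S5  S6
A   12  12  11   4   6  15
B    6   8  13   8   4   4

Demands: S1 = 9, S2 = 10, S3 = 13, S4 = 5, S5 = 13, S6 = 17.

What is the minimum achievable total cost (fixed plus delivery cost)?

Open {A, B}: assign each demand point to its cheapest open site.
  S1→B 9×6=54, S2→B 10×8=80, S3→A 13×11=143, S4→A 5×4=20, S5→B 13×4=52, S6→B 17×4=68
  delivery cost 417, fixed 83 → total 500.
Compare {B}: delivery cost 463 + fixed 40 = 503.
Compare {A}: delivery cost 724 + fixed 43 = 767.

500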